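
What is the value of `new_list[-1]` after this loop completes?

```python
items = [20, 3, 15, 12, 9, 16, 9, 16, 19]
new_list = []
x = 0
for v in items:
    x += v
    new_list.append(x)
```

Cumulative sum ends at 119
`new_list` takes the values: [] → [20] → [20, 23] → [20, 23, 38] → [20, 23, 38, 50] → [20, 23, 38, 50, 59] → [20, 23, 38, 50, 59, 75] → [20, 23, 38, 50, 59, 75, 84] → [20, 23, 38, 50, 59, 75, 84, 100] → [20, 23, 38, 50, 59, 75, 84, 100, 119]
So `new_list[-1]` = 119

Answer: 119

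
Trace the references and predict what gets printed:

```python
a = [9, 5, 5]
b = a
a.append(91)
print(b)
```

Key concept: basic list aliasing.
Step by step:
`a = [9, 5, 5]` → a = [9, 5, 5]
`b = a` → b = [9, 5, 5] (same object as a)
`a.append(91)` → a = [9, 5, 5, 91] (same object as b); b = [9, 5, 5, 91] (same object as a)
`print(b)` → prints [9, 5, 5, 91]

Answer: [9, 5, 5, 91]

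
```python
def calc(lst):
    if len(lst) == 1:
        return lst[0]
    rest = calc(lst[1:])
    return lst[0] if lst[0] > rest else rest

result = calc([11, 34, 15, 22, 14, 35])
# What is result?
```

Recursive max over [11, 34, 15, 22, 14, 35] = 35

Answer: 35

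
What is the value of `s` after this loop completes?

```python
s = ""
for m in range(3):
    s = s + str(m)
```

Concatenate digits 0 to 2
`s` takes the values: "" → "0" → "01" → "012"

Answer: "012"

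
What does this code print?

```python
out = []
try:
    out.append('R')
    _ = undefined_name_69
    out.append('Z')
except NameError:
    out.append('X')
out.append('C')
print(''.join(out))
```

Execution trace: 'R' (try body) → 'X' (except NameError) → 'C' (after the try/except). Output: RXC

Answer: RXC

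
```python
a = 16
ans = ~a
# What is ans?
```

Trace:
`a = 16` → a = 16
`ans = ~a` → ans = -17
So ans = -17

Answer: -17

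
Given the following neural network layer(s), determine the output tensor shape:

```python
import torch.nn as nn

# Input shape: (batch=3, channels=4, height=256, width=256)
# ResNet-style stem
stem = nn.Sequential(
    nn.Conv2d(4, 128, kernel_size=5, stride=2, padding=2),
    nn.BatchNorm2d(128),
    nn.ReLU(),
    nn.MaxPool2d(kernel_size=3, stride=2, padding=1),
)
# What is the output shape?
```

Input: (3, 4, 256, 256) -> after Conv2d 5x5 stride=2: (3, 128, 128, 128) -> Output: (3, 128, 64, 64)

Answer: (3, 128, 64, 64)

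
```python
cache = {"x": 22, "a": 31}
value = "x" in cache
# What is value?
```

Trace:
`cache = {"x": 22, "a": 31}` → cache = {'x': 22, 'a': 31}
`value = "x" in cache` → value = True
So value = True

Answer: True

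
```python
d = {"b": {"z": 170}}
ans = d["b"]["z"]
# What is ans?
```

Trace:
`d = {"b": {"z": 170}}` → d = {'b': {'z': 170}}
`ans = d["b"]["z"]` → ans = 170
So ans = 170

Answer: 170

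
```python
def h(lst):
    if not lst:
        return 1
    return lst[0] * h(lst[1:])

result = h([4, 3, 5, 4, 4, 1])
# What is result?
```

Product over [4, 3, 5, 4, 4, 1] = 4 * 3 * 5 * 4 * 4 * 1 = 960

Answer: 960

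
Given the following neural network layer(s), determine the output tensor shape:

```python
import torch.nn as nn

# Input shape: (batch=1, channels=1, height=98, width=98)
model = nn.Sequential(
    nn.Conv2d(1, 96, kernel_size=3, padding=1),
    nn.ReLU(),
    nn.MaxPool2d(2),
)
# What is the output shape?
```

Input: (1, 1, 98, 98) -> after Conv2d: (1, 96, 98, 98) -> after ReLU: (1, 96, 98, 98) -> Output: (1, 96, 49, 49)

Answer: (1, 96, 49, 49)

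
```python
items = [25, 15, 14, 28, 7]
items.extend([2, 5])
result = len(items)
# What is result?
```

Trace:
`items = [25, 15, 14, 28, 7]` → items = [25, 15, 14, 28, 7]
`items.extend([2, 5])` → items = [25, 15, 14, 28, 7, 2, 5]
`result = len(items)` → result = 7
So result = 7

Answer: 7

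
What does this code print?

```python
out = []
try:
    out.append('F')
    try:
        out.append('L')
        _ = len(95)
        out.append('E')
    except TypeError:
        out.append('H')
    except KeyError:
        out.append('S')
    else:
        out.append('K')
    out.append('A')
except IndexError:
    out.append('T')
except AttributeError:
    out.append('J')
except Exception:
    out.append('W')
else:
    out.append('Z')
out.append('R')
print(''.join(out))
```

Execution trace: 'F' (try body) → 'L' (inner try body) → 'H' (inner except TypeError) → 'A' (try body, no exception) → 'Z' (else) → 'R' (after the try/except). Output: FLHAZR

Answer: FLHAZR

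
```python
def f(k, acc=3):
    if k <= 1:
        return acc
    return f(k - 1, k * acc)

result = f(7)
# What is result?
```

Accumulator trace (n, acc): (7, 3) -> (6, 21) -> (5, 126) -> (4, 630) -> (3, 2520) -> (2, 7560) -> (1, 15120) -> return 15120

Answer: 15120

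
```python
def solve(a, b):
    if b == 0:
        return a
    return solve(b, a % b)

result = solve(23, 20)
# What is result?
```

solve(23, 20) -> solve(20, 3) -> solve(3, 2) -> solve(2, 1) -> solve(1, 0) -> 1

Answer: 1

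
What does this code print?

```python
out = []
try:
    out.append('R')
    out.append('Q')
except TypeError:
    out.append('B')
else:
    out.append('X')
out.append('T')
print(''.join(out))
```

Execution trace: 'R' (try body) → 'Q' (try body, no exception) → 'X' (else) → 'T' (after the try/except). Output: RQXT

Answer: RQXT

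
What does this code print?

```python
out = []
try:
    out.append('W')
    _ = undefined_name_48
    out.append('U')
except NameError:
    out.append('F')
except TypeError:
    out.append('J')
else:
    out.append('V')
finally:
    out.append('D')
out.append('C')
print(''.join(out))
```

Execution trace: 'W' (try body) → 'F' (except NameError) → 'D' (finally) → 'C' (after the try/except). Output: WFDC

Answer: WFDC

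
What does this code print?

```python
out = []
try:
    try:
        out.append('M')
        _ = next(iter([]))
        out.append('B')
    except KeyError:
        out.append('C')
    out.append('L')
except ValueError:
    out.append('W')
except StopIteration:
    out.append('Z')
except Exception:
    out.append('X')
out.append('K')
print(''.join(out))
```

Execution trace: 'M' (inner try body) → 'Z' (except StopIteration) → 'K' (after the try/except). Output: MZK

Answer: MZK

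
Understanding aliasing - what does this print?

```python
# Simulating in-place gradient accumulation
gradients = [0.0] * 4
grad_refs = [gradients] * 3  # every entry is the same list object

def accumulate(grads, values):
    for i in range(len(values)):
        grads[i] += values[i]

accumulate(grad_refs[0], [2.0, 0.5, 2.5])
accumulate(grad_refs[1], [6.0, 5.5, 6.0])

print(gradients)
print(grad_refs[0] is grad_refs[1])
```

Key concept: gradient accumulation aliasing.
Step by step:
`gradients = [0.0] * 4` → gradients = [0.0, 0.0, 0.0, 0.0]
`grad_refs = [gradients] * 3` → grad_refs = [[0.0, 0.0, 0.0, 0.0], [0.0, 0.0, 0.0, 0.0], [0.0, 0.0, 0.0, 0.0]]
`accumulate(grad_refs[0], [2.0, 0.5, 2.5])` → gradients = [2.0, 0.5, 2.5, 0.0]; grad_refs = [[2.0, 0.5, 2.5, 0.0], [2.0, 0.5, 2.5, 0.0], [2.0, 0.5, 2.5, 0.0]]
`accumulate(grad_refs[1], [6.0, 5.5, 6.0])` → gradients = [8.0, 6.0, 8.5, 0.0]; grad_refs = [[8.0, 6.0, 8.5, 0.0], [8.0, 6.0, 8.5, 0.0], [8.0, 6.0, 8.5, 0.0]]
`print(gradients)` → prints [8.0, 6.0, 8.5, 0.0]
`print(grad_refs[0] is grad_refs[1])` → prints True

Answer:
[8.0, 6.0, 8.5, 0.0]
True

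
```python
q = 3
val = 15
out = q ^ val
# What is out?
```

Trace:
`q = 3` → q = 3
`val = 15` → val = 15
`out = q ^ val` → out = 12
So out = 12

Answer: 12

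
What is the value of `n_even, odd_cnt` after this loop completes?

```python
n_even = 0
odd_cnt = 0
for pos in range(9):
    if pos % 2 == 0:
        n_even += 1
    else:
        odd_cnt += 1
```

Count evens and odds in range(9)
`n_even, odd_cnt` takes the values: (0, 0) → (1, 0) → (1, 1) → (2, 1) → (2, 2) → (3, 2) → (3, 3) → (4, 3) → (4, 4) → (5, 4)

Answer: 5, 4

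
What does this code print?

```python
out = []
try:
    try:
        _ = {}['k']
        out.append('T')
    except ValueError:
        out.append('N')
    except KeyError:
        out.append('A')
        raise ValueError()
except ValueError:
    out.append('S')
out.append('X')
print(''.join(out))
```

Execution trace: 'A' (inner except KeyError) → 'S' (outer except ValueError) → 'X' (after the try/except). Output: ASX

Answer: ASX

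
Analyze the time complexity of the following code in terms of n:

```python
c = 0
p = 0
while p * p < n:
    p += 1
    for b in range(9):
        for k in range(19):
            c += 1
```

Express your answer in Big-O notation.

Each loop level contributes: √n × 1 × 1. Multiplying the contributions gives O(√n).

Answer: O(√n)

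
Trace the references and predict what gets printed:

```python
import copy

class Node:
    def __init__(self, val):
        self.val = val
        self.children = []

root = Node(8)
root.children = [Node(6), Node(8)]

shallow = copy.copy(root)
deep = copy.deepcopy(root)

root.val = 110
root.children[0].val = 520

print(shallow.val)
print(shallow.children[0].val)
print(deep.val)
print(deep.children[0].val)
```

Key concept: deep copy with custom objects.
Step by step:
`root = Node(8)` → root = Node(val=8, children=[])
`root.children = [Node(6), Node(8)]` → root = Node(val=8, children=[Node(val=6, children=[]), Node(val=8, children=[])])
`shallow = copy.copy(root)` → shallow = Node(val=8, children=[Node(val=6, children=[]), Node(val=8, children=[])])
`deep = copy.deepcopy(root)` → deep = Node(val=8, children=[Node(val=6, children=[]), Node(val=8, children=[])])
`root.val = 110` → root = Node(val=110, children=[Node(val=6, children=[]), Node(val=8, children=[])])
`root.children[0].val = 520` → root = Node(val=110, children=[Node(val=520, children=[]), Node(val=8, children=[])]); shallow = Node(val=8, children=[Node(val=520, children=[]), Node(val=8, children=[])])
`print(shallow.val)` → prints 8
`print(shallow.children[0].val)` → prints 520
`print(deep.val)` → prints 8
`print(deep.children[0].val)` → prints 6

Answer:
8
520
8
6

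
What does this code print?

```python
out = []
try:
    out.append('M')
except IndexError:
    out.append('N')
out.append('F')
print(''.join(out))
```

Execution trace: 'M' (try body, no exception) → 'F' (after the try/except). Output: MF

Answer: MF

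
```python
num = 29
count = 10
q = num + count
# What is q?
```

Trace:
`num = 29` → num = 29
`count = 10` → count = 10
`q = num + count` → q = 39
So q = 39

Answer: 39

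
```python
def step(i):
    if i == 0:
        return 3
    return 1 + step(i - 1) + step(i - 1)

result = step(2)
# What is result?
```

step(i) = 1 + 2·step(i-1), step(0)=3. Closed form: (3+1)·2^2 - 1 = 15.

Answer: 15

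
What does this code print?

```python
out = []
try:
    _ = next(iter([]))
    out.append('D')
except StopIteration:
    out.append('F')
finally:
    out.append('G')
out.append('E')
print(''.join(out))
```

Execution trace: 'F' (except StopIteration) → 'G' (finally) → 'E' (after the try/except). Output: FGE

Answer: FGE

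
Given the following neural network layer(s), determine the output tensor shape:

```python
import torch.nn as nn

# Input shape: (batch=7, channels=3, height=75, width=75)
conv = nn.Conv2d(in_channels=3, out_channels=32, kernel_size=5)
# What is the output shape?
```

Input: (7, 3, 75, 75) -> Output: (7, 32, 71, 71)

Answer: (7, 32, 71, 71)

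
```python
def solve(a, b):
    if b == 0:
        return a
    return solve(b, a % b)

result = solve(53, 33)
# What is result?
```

solve(53, 33) -> solve(33, 20) -> solve(20, 13) -> solve(13, 7) -> solve(7, 6) -> solve(6, 1) -> solve(1, 0) -> 1

Answer: 1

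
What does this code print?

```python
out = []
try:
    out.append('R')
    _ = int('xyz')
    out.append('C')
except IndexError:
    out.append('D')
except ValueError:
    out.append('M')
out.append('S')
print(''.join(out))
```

Execution trace: 'R' (try body) → 'M' (except ValueError) → 'S' (after the try/except). Output: RMS

Answer: RMS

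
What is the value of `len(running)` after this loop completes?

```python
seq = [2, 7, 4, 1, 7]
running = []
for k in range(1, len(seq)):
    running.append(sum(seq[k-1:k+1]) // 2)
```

Number of 2-element averages
`running` takes the values: [] → [4] → [4, 5] → [4, 5, 2] → [4, 5, 2, 4]
So `len(running)` = 4

Answer: 4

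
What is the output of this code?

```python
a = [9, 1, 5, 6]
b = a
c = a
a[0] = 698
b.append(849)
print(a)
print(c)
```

Key concept: multiple aliases.
Step by step:
`a = [9, 1, 5, 6]` → a = [9, 1, 5, 6]
`b = a` → b = [9, 1, 5, 6] (same object as a)
`c = a` → c = [9, 1, 5, 6] (same object as a, b)
`a[0] = 698` → a = [698, 1, 5, 6] (same object as b, c); b = [698, 1, 5, 6] (same object as a, c); c = [698, 1, 5, 6] (same object as a, b)
`b.append(849)` → a = [698, 1, 5, 6, 849] (same object as b, c); b = [698, 1, 5, 6, 849] (same object as a, c); c = [698, 1, 5, 6, 849] (same object as a, b)
`print(a)` → prints [698, 1, 5, 6, 849]
`print(c)` → prints [698, 1, 5, 6, 849]

Answer:
[698, 1, 5, 6, 849]
[698, 1, 5, 6, 849]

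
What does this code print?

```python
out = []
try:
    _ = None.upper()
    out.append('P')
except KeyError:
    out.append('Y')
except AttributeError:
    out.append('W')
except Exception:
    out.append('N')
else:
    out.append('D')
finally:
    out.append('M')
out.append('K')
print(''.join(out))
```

Execution trace: 'W' (except AttributeError) → 'M' (finally) → 'K' (after the try/except). Output: WMK

Answer: WMK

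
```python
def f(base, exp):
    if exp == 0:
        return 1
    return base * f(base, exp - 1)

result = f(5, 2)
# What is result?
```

f(5, 2) = 5 * 5 = 25

Answer: 25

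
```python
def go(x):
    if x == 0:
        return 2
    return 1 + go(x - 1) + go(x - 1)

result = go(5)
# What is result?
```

go(x) = 1 + 2·go(x-1), go(0)=2. Closed form: (2+1)·2^5 - 1 = 95.

Answer: 95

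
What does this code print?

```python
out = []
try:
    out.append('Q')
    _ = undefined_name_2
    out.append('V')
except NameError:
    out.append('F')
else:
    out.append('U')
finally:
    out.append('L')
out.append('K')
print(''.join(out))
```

Execution trace: 'Q' (try body) → 'F' (except NameError) → 'L' (finally) → 'K' (after the try/except). Output: QFLK

Answer: QFLK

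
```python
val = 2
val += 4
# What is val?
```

Trace:
`val = 2` → val = 2
`val += 4` → val = 6
So val = 6

Answer: 6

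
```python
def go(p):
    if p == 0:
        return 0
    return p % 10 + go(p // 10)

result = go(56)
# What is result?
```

Sum of digits of 56: 6 + 5 = 11

Answer: 11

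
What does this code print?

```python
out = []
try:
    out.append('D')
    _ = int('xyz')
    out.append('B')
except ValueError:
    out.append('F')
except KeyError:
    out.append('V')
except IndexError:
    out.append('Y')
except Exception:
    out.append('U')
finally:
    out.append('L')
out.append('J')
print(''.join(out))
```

Execution trace: 'D' (try body) → 'F' (except ValueError) → 'L' (finally) → 'J' (after the try/except). Output: DFLJ

Answer: DFLJ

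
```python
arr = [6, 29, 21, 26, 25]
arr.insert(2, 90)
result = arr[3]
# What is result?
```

Trace:
`arr = [6, 29, 21, 26, 25]` → arr = [6, 29, 21, 26, 25]
`arr.insert(2, 90)` → arr = [6, 29, 90, 21, 26, 25]
`result = arr[3]` → result = 21
So result = 21

Answer: 21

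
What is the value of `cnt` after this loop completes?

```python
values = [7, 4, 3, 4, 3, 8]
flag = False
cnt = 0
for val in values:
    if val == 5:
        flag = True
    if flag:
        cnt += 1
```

Count elements after first 5 in [7, 4, 3, 4, 3, 8]
`cnt` takes the values: 0

Answer: 0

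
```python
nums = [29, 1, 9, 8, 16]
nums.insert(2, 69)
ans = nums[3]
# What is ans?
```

Trace:
`nums = [29, 1, 9, 8, 16]` → nums = [29, 1, 9, 8, 16]
`nums.insert(2, 69)` → nums = [29, 1, 69, 9, 8, 16]
`ans = nums[3]` → ans = 9
So ans = 9

Answer: 9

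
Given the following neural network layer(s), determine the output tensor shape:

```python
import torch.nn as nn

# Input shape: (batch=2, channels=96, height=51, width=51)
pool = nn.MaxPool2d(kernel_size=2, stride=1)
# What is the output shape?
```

Input: (2, 96, 51, 51) -> Output: (2, 96, 50, 50)

Answer: (2, 96, 50, 50)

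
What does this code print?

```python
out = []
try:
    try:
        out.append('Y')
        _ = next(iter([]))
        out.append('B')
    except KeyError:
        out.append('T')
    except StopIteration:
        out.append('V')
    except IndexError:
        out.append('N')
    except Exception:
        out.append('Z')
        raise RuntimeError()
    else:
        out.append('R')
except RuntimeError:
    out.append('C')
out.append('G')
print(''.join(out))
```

Execution trace: 'Y' (try body) → 'V' (except StopIteration) → 'G' (after the try/except). Output: YVG

Answer: YVG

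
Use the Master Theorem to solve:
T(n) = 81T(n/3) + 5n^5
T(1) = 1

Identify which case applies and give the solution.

a=81, b=3, f(n)=5n^5. log_3(81) = 4. Since c=5 > 4 and the regularity condition holds (81(n/3)^5 = (81/3^5)n^5 with 81/3^5 < 1), Case 3 applies: T(n) = Θ(f(n)) = O(n^5).

Answer: O(n^5) - Case 3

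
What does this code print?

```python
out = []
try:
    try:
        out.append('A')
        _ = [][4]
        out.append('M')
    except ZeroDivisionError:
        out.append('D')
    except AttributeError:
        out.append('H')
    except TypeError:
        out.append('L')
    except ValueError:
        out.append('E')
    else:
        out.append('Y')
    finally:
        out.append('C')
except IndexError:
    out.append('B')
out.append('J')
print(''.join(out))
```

Execution trace: 'A' (try body) → 'C' (finally) → 'B' (outer except IndexError) → 'J' (after the try/except). Output: ACBJ

Answer: ACBJ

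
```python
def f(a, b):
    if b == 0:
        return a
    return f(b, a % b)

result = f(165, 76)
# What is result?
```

f(165, 76) -> f(76, 13) -> f(13, 11) -> f(11, 2) -> f(2, 1) -> f(1, 0) -> 1

Answer: 1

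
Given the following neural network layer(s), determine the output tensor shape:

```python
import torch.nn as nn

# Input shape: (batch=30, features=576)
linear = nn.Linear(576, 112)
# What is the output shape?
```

Input: (30, 576) -> Output: (30, 112)

Answer: (30, 112)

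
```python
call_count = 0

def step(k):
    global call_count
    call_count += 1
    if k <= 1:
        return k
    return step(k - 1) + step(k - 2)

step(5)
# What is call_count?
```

Calls(k) = 1 + Calls(k-1) + Calls(k-2); Calls(0)=Calls(1)=1. For k=5 this gives 15.

Answer: 15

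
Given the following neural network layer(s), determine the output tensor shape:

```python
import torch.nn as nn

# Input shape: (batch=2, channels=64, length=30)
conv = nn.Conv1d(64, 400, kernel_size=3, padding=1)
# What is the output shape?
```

Input: (2, 64, 30) -> Output: (2, 400, 30)

Answer: (2, 400, 30)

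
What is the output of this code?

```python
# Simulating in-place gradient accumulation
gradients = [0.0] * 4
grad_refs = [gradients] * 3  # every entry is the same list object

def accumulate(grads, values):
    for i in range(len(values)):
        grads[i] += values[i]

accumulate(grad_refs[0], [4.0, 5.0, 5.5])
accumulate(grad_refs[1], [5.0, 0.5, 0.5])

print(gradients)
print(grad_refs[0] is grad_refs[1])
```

Key concept: gradient accumulation aliasing.
Step by step:
`gradients = [0.0] * 4` → gradients = [0.0, 0.0, 0.0, 0.0]
`grad_refs = [gradients] * 3` → grad_refs = [[0.0, 0.0, 0.0, 0.0], [0.0, 0.0, 0.0, 0.0], [0.0, 0.0, 0.0, 0.0]]
`accumulate(grad_refs[0], [4.0, 5.0, 5.5])` → gradients = [4.0, 5.0, 5.5, 0.0]; grad_refs = [[4.0, 5.0, 5.5, 0.0], [4.0, 5.0, 5.5, 0.0], [4.0, 5.0, 5.5, 0.0]]
`accumulate(grad_refs[1], [5.0, 0.5, 0.5])` → gradients = [9.0, 5.5, 6.0, 0.0]; grad_refs = [[9.0, 5.5, 6.0, 0.0], [9.0, 5.5, 6.0, 0.0], [9.0, 5.5, 6.0, 0.0]]
`print(gradients)` → prints [9.0, 5.5, 6.0, 0.0]
`print(grad_refs[0] is grad_refs[1])` → prints True

Answer:
[9.0, 5.5, 6.0, 0.0]
True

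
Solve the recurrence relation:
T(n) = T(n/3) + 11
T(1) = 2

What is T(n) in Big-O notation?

Each step divides n by 3 and adds 11. After log_3(n) steps we reach T(1)=2. So T(n) = 11·log_3(n) + 2 = O(log n).

Answer: O(log n)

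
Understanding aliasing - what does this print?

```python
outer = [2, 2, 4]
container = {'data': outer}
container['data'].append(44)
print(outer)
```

Key concept: dict holds reference to list.
Step by step:
`outer = [2, 2, 4]` → outer = [2, 2, 4]
`container = {'data': outer}` → container = {'data': [2, 2, 4]}
`container['data'].append(44)` → outer = [2, 2, 4, 44]; container = {'data': [2, 2, 4, 44]}
`print(outer)` → prints [2, 2, 4, 44]

Answer: [2, 2, 4, 44]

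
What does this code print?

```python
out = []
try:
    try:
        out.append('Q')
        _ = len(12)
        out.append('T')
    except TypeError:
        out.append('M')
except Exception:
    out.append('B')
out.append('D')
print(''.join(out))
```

Execution trace: 'Q' (inner try body) → 'M' (inner except TypeError) → 'D' (after the try/except). Output: QMD

Answer: QMD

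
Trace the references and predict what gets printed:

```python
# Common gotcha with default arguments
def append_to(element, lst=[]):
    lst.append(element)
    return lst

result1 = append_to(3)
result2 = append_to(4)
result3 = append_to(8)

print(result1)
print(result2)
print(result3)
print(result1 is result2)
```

Key concept: mutable default argument gotcha.
Step by step:
`result1 = append_to(3)` → result1 = [3]
`result2 = append_to(4)` → result1 = [3, 4] (same object as result2); result2 = [3, 4] (same object as result1)
`result3 = append_to(8)` → result1 = [3, 4, 8] (same object as result2, result3); result2 = [3, 4, 8] (same object as result1, result3); result3 = [3, 4, 8] (same object as result1, result2)
`print(result1)` → prints [3, 4, 8]
`print(result2)` → prints [3, 4, 8]
`print(result3)` → prints [3, 4, 8]
`print(result1 is result2)` → prints True

Answer:
[3, 4, 8]
[3, 4, 8]
[3, 4, 8]
True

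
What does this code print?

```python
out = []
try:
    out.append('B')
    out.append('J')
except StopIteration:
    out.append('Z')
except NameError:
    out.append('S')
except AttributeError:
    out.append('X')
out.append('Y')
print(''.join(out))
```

Execution trace: 'B' (try body) → 'J' (try body, no exception) → 'Y' (after the try/except). Output: BJY

Answer: BJY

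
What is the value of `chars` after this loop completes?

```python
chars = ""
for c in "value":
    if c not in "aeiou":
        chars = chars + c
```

Remove vowels from 'value'
`chars` takes the values: "" → "v" → "vl"

Answer: "vl"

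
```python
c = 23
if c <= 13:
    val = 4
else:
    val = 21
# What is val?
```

Trace:
`c = 23` → c = 23
`if c <= 13: ...` → c <= 13 is False, take else branch → val = 21
So val = 21

Answer: 21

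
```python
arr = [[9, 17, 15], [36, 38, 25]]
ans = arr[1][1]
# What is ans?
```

Trace:
`arr = [[9, 17, 15], [36, 38, 25]]` → arr = [[9, 17, 15], [36, 38, 25]]
`ans = arr[1][1]` → ans = 38
So ans = 38

Answer: 38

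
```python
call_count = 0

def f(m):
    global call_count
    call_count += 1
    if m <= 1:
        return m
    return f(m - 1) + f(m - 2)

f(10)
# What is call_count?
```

Calls(m) = 1 + Calls(m-1) + Calls(m-2); Calls(0)=Calls(1)=1. For m=10 this gives 177.

Answer: 177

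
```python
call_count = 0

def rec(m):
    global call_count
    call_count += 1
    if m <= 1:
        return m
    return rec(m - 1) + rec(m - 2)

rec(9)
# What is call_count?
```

Calls(m) = 1 + Calls(m-1) + Calls(m-2); Calls(0)=Calls(1)=1. For m=9 this gives 109.

Answer: 109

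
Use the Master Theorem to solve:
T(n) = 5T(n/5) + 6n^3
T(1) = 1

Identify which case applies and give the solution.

a=5, b=5, f(n)=6n^3. log_5(5) = 1. Since c=3 > 1 and the regularity condition holds (5(n/5)^3 = (5/5^3)n^3 with 5/5^3 < 1), Case 3 applies: T(n) = Θ(f(n)) = O(n^3).

Answer: O(n^3) - Case 3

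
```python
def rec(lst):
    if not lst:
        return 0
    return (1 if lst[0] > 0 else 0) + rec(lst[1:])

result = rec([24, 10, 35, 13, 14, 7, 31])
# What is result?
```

Count of positive elements in [24, 10, 35, 13, 14, 7, 31] = 7

Answer: 7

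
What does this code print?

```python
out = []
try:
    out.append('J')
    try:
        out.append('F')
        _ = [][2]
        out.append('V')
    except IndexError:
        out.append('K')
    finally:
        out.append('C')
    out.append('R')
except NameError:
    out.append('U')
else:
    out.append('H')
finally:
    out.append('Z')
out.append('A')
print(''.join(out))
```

Execution trace: 'J' (try body) → 'F' (inner try body) → 'K' (inner except IndexError) → 'C' (inner finally) → 'R' (try body, no exception) → 'H' (else) → 'Z' (finally) → 'A' (after the try/except). Output: JFKCRHZA

Answer: JFKCRHZA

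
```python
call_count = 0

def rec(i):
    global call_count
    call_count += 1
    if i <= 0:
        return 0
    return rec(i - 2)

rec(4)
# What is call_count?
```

Linear recursion stepping by 2: 3 calls from i=4 down to ≤0.

Answer: 3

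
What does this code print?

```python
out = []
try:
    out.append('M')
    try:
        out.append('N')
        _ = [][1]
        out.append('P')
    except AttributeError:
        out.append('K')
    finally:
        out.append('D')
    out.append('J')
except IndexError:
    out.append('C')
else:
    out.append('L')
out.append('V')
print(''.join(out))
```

Execution trace: 'M' (try body) → 'N' (inner try body) → 'D' (inner finally) → 'C' (except IndexError) → 'V' (after the try/except). Output: MNDCV

Answer: MNDCV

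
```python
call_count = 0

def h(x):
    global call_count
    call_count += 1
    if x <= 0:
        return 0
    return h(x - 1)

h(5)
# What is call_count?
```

Linear recursion stepping by 1: 6 calls from x=5 down to ≤0.

Answer: 6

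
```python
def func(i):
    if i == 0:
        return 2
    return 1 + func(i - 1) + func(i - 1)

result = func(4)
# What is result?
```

func(i) = 1 + 2·func(i-1), func(0)=2. Closed form: (2+1)·2^4 - 1 = 47.

Answer: 47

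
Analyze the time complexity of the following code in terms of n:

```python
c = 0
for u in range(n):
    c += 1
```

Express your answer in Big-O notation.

Each loop level contributes: n. Multiplying the contributions gives O(n).

Answer: O(n)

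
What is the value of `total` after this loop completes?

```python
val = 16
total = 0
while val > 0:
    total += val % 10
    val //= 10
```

Sum digits of 16
`total` takes the values: 0 → 6 → 7

Answer: 7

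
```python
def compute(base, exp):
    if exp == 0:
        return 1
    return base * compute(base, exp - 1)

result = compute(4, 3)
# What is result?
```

compute(4, 3) = 4 * 4 * 4 = 64

Answer: 64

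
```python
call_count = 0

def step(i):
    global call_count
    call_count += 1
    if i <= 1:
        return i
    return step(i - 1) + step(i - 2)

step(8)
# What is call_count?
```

Calls(i) = 1 + Calls(i-1) + Calls(i-2); Calls(0)=Calls(1)=1. For i=8 this gives 67.

Answer: 67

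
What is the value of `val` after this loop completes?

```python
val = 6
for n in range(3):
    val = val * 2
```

Multiply by 2, 3 times: 6 * 2^3 = 48
`val` takes the values: 6 → 12 → 24 → 48

Answer: 48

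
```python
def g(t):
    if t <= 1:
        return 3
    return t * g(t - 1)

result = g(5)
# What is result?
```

g(5) = 5 * 4 * 3 * 2 * 3 = 360

Answer: 360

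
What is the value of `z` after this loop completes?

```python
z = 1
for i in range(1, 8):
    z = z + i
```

Start at 1, add 1 through 7
`z` takes the values: 1 → 2 → 4 → 7 → 11 → 16 → 22 → 29

Answer: 29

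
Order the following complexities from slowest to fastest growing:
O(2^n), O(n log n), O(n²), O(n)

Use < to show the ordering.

Ordered by growth rate: O(n) < O(n log n) < O(n²) < O(2^n)

Answer: O(n) < O(n log n) < O(n²) < O(2^n)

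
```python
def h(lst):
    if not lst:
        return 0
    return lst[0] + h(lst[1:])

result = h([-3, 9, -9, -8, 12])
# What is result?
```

(-3) + 9 + (-9) + (-8) + 12 + 0 = 1

Answer: 1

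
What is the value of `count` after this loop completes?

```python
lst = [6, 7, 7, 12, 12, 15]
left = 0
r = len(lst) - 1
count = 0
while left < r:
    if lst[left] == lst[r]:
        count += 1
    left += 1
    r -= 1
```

Count matching pairs from ends
`count` takes the values: 0

Answer: 0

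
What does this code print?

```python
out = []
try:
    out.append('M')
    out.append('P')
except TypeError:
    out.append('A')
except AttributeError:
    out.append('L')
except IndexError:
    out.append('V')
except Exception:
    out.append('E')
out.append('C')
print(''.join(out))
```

Execution trace: 'M' (try body) → 'P' (try body, no exception) → 'C' (after the try/except). Output: MPC

Answer: MPC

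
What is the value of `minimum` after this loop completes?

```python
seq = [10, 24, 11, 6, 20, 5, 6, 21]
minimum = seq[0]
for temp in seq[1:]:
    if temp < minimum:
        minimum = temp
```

Minimum of [10, 24, 11, 6, 20, 5, 6, 21]
`minimum` takes the values: 10 → 6 → 5

Answer: 5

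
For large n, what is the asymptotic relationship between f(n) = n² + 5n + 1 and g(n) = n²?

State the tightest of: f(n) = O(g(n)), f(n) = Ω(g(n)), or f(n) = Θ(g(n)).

n² + 5n + 1 vs n²: f(n) = Θ(g(n)) — they are asymptotically equivalent (lower-order terms are dominated).

Answer: f(n) = Θ(g(n)) — they are asymptotically equivalent (lower-order terms are dominated).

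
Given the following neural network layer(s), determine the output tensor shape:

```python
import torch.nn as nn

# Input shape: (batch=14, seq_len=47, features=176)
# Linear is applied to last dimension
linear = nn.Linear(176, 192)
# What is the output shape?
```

Input: (14, 47, 176) -> Output: (14, 47, 192)

Answer: (14, 47, 192)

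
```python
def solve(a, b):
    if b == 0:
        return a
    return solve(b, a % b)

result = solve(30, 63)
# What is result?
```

solve(30, 63) -> solve(63, 30) -> solve(30, 3) -> solve(3, 0) -> 3

Answer: 3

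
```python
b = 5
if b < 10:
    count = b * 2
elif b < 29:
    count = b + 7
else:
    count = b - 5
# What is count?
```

Trace:
`b = 5` → b = 5
`if b < 10: ...` → b < 10 is True → count = 10
So count = 10

Answer: 10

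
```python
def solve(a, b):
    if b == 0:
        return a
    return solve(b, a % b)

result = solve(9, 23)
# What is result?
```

solve(9, 23) -> solve(23, 9) -> solve(9, 5) -> solve(5, 4) -> solve(4, 1) -> solve(1, 0) -> 1

Answer: 1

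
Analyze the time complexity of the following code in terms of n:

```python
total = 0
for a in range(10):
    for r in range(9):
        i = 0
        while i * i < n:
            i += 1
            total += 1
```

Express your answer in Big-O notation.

Each loop level contributes: 1 × 1 × √n. Multiplying the contributions gives O(√n).

Answer: O(√n)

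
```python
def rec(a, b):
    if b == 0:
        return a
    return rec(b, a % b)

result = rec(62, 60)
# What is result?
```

rec(62, 60) -> rec(60, 2) -> rec(2, 0) -> 2

Answer: 2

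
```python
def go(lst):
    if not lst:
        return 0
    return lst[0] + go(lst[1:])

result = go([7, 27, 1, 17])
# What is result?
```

7 + 27 + 1 + 17 + 0 = 52

Answer: 52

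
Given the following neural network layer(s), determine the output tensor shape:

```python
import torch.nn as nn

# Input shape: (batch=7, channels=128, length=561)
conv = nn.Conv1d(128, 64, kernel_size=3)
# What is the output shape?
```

Input: (7, 128, 561) -> Output: (7, 64, 559)

Answer: (7, 64, 559)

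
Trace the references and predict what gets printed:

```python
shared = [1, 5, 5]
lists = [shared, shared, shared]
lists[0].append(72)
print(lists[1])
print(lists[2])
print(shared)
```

Key concept: list of same reference.
Step by step:
`shared = [1, 5, 5]` → shared = [1, 5, 5]
`lists = [shared, shared, shared]` → lists = [[1, 5, 5], [1, 5, 5], [1, 5, 5]]
`lists[0].append(72)` → shared = [1, 5, 5, 72]; lists = [[1, 5, 5, 72], [1, 5, 5, 72], [1, 5, 5, 72]]
`print(lists[1])` → prints [1, 5, 5, 72]
`print(lists[2])` → prints [1, 5, 5, 72]
`print(shared)` → prints [1, 5, 5, 72]

Answer:
[1, 5, 5, 72]
[1, 5, 5, 72]
[1, 5, 5, 72]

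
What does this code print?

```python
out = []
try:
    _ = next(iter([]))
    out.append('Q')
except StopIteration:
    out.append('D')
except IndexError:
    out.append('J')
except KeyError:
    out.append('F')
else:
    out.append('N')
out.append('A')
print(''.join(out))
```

Execution trace: 'D' (except StopIteration) → 'A' (after the try/except). Output: DA

Answer: DA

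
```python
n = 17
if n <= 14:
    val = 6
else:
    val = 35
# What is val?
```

Trace:
`n = 17` → n = 17
`if n <= 14: ...` → n <= 14 is False, take else branch → val = 35
So val = 35

Answer: 35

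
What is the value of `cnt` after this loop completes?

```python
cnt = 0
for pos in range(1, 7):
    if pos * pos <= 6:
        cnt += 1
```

Count numbers where pos² ≤ 6
`cnt` takes the values: 0 → 1 → 2

Answer: 2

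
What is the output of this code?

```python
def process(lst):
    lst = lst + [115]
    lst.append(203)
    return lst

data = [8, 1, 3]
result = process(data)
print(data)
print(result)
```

Key concept: rebinding parameter vs mutation.
Step by step:
`data = [8, 1, 3]` → data = [8, 1, 3]
`result = process(data)` → result = [8, 1, 3, 115, 203]
`print(data)` → prints [8, 1, 3]
`print(result)` → prints [8, 1, 3, 115, 203]

Answer:
[8, 1, 3]
[8, 1, 3, 115, 203]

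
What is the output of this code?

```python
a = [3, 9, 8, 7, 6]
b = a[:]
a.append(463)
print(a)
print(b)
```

Key concept: slice [:] creates copy.
Step by step:
`a = [3, 9, 8, 7, 6]` → a = [3, 9, 8, 7, 6]
`b = a[:]` → b = [3, 9, 8, 7, 6]
`a.append(463)` → a = [3, 9, 8, 7, 6, 463]
`print(a)` → prints [3, 9, 8, 7, 6, 463]
`print(b)` → prints [3, 9, 8, 7, 6]

Answer:
[3, 9, 8, 7, 6, 463]
[3, 9, 8, 7, 6]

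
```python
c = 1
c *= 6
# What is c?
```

Trace:
`c = 1` → c = 1
`c *= 6` → c = 6
So c = 6

Answer: 6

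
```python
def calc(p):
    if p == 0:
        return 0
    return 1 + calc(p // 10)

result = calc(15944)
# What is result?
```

Count of digits of 15944: 5

Answer: 5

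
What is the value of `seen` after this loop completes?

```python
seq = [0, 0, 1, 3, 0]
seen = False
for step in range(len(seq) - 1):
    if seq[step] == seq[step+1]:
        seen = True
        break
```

Check consecutive duplicates in [0, 0, 1, 3, 0]
`seen` takes the values: False → True

Answer: True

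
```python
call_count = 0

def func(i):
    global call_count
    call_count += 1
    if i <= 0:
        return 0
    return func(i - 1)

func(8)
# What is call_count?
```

Linear recursion stepping by 1: 9 calls from i=8 down to ≤0.

Answer: 9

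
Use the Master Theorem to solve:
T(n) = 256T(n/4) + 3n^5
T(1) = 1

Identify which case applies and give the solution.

a=256, b=4, f(n)=3n^5. log_4(256) = 4. Since c=5 > 4 and the regularity condition holds (256(n/4)^5 = (256/4^5)n^5 with 256/4^5 < 1), Case 3 applies: T(n) = Θ(f(n)) = O(n^5).

Answer: O(n^5) - Case 3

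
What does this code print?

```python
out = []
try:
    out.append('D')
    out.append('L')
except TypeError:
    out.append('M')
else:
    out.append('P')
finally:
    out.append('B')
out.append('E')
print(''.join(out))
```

Execution trace: 'D' (try body) → 'L' (try body, no exception) → 'P' (else) → 'B' (finally) → 'E' (after the try/except). Output: DLPBE

Answer: DLPBE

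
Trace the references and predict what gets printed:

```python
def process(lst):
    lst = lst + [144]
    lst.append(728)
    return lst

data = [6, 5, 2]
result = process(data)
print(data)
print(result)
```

Key concept: rebinding parameter vs mutation.
Step by step:
`data = [6, 5, 2]` → data = [6, 5, 2]
`result = process(data)` → result = [6, 5, 2, 144, 728]
`print(data)` → prints [6, 5, 2]
`print(result)` → prints [6, 5, 2, 144, 728]

Answer:
[6, 5, 2]
[6, 5, 2, 144, 728]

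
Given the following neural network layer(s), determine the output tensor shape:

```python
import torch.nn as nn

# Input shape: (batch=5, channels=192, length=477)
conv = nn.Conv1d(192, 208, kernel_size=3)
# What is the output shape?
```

Input: (5, 192, 477) -> Output: (5, 208, 475)

Answer: (5, 208, 475)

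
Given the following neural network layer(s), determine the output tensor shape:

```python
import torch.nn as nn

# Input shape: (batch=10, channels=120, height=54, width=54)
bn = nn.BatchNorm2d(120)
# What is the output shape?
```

Input: (10, 120, 54, 54) -> Output: (10, 120, 54, 54)

Answer: (10, 120, 54, 54)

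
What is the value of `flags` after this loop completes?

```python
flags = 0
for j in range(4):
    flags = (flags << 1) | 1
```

Build 4 consecutive 1-bits: 0b1111
`flags` takes the values: 0 → 1 → 3 → 7 → 15

Answer: 15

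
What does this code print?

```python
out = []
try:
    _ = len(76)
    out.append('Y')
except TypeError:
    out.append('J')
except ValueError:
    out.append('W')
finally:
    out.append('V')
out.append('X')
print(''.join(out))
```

Execution trace: 'J' (except TypeError) → 'V' (finally) → 'X' (after the try/except). Output: JVX

Answer: JVX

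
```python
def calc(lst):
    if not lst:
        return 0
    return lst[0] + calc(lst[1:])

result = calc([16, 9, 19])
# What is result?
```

16 + 9 + 19 + 0 = 44

Answer: 44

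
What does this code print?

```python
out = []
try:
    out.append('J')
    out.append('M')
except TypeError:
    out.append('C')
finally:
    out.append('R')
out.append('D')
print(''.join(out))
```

Execution trace: 'J' (try body) → 'M' (try body, no exception) → 'R' (finally) → 'D' (after the try/except). Output: JMRD

Answer: JMRD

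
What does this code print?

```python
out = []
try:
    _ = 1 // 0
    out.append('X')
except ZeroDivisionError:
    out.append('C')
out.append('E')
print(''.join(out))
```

Execution trace: 'C' (except ZeroDivisionError) → 'E' (after the try/except). Output: CE

Answer: CE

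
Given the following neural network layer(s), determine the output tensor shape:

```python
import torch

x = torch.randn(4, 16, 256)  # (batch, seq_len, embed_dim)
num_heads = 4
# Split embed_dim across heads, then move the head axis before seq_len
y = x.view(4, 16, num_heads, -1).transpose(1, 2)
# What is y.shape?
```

Input: (4, 16, 256) -> head_dim = 256 // 4 = 64; after view: (4, 16, 4, 64) -> after transpose(1, 2): (4, 4, 16, 64) -> Output: (4, 4, 16, 64)

Answer: (4, 4, 16, 64)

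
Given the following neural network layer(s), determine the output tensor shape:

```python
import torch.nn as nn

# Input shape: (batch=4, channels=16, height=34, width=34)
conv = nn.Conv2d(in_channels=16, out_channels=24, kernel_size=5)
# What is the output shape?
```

Input: (4, 16, 34, 34) -> Output: (4, 24, 30, 30)

Answer: (4, 24, 30, 30)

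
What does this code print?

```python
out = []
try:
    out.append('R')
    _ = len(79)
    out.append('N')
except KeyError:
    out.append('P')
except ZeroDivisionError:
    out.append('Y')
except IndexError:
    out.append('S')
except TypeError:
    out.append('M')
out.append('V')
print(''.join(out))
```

Execution trace: 'R' (try body) → 'M' (except TypeError) → 'V' (after the try/except). Output: RMV

Answer: RMV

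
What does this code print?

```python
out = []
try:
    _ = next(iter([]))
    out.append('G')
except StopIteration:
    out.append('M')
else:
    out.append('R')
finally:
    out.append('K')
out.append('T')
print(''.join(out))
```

Execution trace: 'M' (except StopIteration) → 'K' (finally) → 'T' (after the try/except). Output: MKT

Answer: MKT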